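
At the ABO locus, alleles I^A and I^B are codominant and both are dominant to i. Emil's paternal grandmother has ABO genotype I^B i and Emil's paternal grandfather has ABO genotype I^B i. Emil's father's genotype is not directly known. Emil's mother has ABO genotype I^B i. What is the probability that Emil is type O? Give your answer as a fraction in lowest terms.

Emil's father's ABO genotype from I^B i × I^B i: 1/4 I^B I^B, 1/2 I^B i, 1/4 i i.
Crossing each possibility with the mother I^B i and summing P(type O): 1/4·0 + 1/2·1/4 + 1/4·1/2 = 1/4.

1/4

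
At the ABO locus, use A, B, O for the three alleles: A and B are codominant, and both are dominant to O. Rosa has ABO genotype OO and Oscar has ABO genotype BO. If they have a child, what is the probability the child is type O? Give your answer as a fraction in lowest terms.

ABO cross OO × BO → offspring phenotypes: 1/2 O, 1/2 B.
So P(type O) = 1/2.

1/2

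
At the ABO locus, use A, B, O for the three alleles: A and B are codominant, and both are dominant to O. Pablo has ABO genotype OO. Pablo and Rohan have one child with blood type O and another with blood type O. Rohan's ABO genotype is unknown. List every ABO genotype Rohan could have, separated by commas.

For each candidate genotype of Rohan, check whether crossing it with OO can produce every observed child phenotype.
  AA → possible child types {A} ✗
  AB → possible child types {A, B} ✗
  AO → possible child types {O, A} ✓
  BB → possible child types {B} ✗
  BO → possible child types {O, B} ✓
  OO → possible child types {O} ✓

AO, BO, OO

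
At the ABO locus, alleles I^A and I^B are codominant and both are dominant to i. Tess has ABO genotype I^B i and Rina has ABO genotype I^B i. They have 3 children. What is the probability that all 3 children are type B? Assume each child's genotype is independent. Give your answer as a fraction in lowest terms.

ABO cross I^B i × I^B i → 1/4 O, 3/4 B.
So P(type B) = 3/4 per child.
All 3 independent: (3/4)^3 = 27/64.

27/64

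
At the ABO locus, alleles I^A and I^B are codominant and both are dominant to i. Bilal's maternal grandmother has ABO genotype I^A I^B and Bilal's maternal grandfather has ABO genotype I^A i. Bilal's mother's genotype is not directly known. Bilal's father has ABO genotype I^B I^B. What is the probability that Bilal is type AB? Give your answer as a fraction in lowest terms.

Bilal's mother's ABO genotype from I^A I^B × I^A i: 1/4 I^A I^A, 1/4 I^A I^B, 1/4 I^A i, 1/4 I^B i.
Crossing each possibility with the father I^B I^B and summing P(type AB): 1/4·1 + 1/4·1/2 + 1/4·1/2 + 1/4·0 = 1/2.

1/2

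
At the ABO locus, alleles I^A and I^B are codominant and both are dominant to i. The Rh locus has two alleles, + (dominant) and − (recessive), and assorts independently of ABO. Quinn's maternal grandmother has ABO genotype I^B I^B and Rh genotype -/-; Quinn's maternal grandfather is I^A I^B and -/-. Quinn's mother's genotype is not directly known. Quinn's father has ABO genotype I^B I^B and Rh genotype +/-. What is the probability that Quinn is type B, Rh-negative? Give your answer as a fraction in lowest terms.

3/8

Quinn's mother's ABO genotype from I^B I^B × I^A I^B: 1/2 I^A I^B, 1/2 I^B I^B.
Crossing each possibility with the father I^B I^B and summing P(type B): 1/2·1/2 + 1/2·1 = 3/4.
Similarly for Rh via the mother's Rh distribution: P(Rh-) = 1/2.
Independent loci: 3/4 × 1/2 = 3/8.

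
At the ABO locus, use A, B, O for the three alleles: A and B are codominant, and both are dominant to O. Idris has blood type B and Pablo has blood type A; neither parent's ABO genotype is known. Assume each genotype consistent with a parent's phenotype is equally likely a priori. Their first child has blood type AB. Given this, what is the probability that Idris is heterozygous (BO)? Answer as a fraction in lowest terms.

Possible genotypes: Idris ∈ {BB, BO}; Pablo ∈ {AA, AO}.
Weight each parental genotype pair by prior × P(type-AB child):
  BB × AA: posterior weight 4/9.
  BB × AO: posterior weight 2/9.
  BO × AA: posterior weight 2/9.
  BO × AO: posterior weight 1/9.
Sum the posterior weight over pairs where Idris is BO: 1/3.

1/3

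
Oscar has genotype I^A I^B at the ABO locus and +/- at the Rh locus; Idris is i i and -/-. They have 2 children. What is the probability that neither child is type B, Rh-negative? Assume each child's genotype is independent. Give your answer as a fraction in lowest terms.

ABO cross I^A I^B × i i → 1/2 A, 1/2 B.
Rh cross +/- × -/- → 1/2 Rh+, 1/2 Rh-; so P(type B, Rh-negative) = 1/2 × 1/2 = 1/4 per child.
P(not type B, Rh-negative) = 3/4 for one child; (3/4)^2 = 9/16.

9/16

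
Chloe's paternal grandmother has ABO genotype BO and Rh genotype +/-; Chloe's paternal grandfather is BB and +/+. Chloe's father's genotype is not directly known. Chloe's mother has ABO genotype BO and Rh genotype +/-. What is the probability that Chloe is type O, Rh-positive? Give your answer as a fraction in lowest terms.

7/64

Chloe's father's ABO genotype from BO × BB: 1/2 BB, 1/2 BO.
Crossing each possibility with the mother BO and summing P(type O): 1/2·0 + 1/2·1/4 = 1/8.
Similarly for Rh via the father's Rh distribution: P(Rh+) = 7/8.
Independent loci: 1/8 × 7/8 = 7/64.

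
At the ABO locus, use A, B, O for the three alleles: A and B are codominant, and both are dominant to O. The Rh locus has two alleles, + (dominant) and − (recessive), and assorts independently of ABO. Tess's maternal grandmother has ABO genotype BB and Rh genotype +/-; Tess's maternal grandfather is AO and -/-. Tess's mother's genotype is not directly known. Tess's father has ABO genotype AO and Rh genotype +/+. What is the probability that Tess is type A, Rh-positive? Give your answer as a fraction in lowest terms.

Tess's mother's ABO genotype from BB × AO: 1/2 AB, 1/2 BO.
Crossing each possibility with the father AO and summing P(type A): 1/2·1/2 + 1/2·1/4 = 3/8.
Similarly for Rh via the mother's Rh distribution: P(Rh+) = 1.
Independent loci: 3/8 × 1 = 3/8.

3/8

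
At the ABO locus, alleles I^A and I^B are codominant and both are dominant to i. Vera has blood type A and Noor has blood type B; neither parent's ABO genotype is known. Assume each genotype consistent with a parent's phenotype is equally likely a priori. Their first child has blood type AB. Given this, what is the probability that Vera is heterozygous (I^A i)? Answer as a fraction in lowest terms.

1/3

Possible genotypes: Vera ∈ {I^A I^A, I^A i}; Noor ∈ {I^B I^B, I^B i}.
Weight each parental genotype pair by prior × P(type-AB child):
  I^A I^A × I^B I^B: posterior weight 4/9.
  I^A I^A × I^B i: posterior weight 2/9.
  I^A i × I^B I^B: posterior weight 2/9.
  I^A i × I^B i: posterior weight 1/9.
Sum the posterior weight over pairs where Vera is I^A i: 1/3.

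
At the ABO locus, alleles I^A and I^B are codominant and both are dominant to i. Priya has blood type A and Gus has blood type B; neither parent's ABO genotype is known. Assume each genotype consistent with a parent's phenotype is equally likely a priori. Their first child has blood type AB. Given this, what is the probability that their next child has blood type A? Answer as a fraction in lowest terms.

5/36

Possible genotypes: Priya ∈ {I^A I^A, I^A i}; Gus ∈ {I^B I^B, I^B i}.
Weight each parental genotype pair by prior × P(type-AB child):
  I^A I^A × I^B I^B: posterior weight 4/9; P(next child type A) = 0.
  I^A I^A × I^B i: posterior weight 2/9; P(next child type A) = 1/2.
  I^A i × I^B I^B: posterior weight 2/9; P(next child type A) = 0.
  I^A i × I^B i: posterior weight 1/9; P(next child type A) = 1/4.
Weighted sum = 5/36.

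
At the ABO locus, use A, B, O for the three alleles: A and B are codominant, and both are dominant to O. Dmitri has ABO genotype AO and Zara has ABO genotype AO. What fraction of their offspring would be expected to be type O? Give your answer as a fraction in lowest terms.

ABO cross AO × AO → offspring phenotypes: 1/4 O, 3/4 A.
So P(type O) = 1/4.

1/4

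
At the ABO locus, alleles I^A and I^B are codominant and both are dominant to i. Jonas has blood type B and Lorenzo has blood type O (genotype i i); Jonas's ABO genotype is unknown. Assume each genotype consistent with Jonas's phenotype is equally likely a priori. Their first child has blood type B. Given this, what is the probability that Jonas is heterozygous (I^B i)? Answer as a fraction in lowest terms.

1/3

Possible genotypes: Jonas ∈ {I^B I^B, I^B i}; Lorenzo ∈ {i i}.
Weight each parental genotype pair by prior × P(type-B child):
  I^B I^B × i i: posterior weight 2/3.
  I^B i × i i: posterior weight 1/3.
Sum the posterior weight over pairs where Jonas is I^B i: 1/3.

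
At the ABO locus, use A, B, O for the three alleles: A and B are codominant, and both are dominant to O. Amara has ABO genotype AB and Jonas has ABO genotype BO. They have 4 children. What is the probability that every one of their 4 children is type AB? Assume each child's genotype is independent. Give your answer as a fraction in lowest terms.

ABO cross AB × BO → 1/4 A, 1/2 B, 1/4 AB.
So P(type AB) = 1/4 per child.
All 4 independent: (1/4)^4 = 1/256.

1/256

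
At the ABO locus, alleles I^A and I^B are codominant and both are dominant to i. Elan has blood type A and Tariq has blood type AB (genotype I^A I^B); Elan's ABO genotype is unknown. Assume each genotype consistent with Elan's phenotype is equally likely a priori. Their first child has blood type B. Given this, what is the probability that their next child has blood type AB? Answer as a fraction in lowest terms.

Possible genotypes: Elan ∈ {I^A I^A, I^A i}; Tariq ∈ {I^A I^B}.
Weight each parental genotype pair by prior × P(type-B child):
  I^A i × I^A I^B: posterior weight 1; P(next child type AB) = 1/4.
Weighted sum = 1/4.

1/4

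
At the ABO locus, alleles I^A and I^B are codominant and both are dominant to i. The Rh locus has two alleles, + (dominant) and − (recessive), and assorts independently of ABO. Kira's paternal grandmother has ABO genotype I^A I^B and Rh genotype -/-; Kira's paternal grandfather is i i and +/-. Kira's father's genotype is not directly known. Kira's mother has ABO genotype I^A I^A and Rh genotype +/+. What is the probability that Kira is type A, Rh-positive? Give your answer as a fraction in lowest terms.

Kira's father's ABO genotype from I^A I^B × i i: 1/2 I^A i, 1/2 I^B i.
Crossing each possibility with the mother I^A I^A and summing P(type A): 1/2·1 + 1/2·1/2 = 3/4.
Similarly for Rh via the father's Rh distribution: P(Rh+) = 1.
Independent loci: 3/4 × 1 = 3/4.

3/4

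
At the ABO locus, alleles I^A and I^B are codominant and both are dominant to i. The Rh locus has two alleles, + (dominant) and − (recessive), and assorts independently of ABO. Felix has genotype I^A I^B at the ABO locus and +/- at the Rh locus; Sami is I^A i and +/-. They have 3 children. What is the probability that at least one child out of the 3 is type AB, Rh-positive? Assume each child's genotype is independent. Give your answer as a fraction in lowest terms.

ABO cross I^A I^B × I^A i → 1/2 A, 1/4 B, 1/4 AB.
Rh cross +/- × +/- → 3/4 Rh+, 1/4 Rh-; so P(type AB, Rh-positive) = 1/4 × 3/4 = 3/16 per child.
P(none) = (13/16)^3 = 2197/4096; P(at least one) = 1 − 2197/4096 = 1899/4096.

1899/4096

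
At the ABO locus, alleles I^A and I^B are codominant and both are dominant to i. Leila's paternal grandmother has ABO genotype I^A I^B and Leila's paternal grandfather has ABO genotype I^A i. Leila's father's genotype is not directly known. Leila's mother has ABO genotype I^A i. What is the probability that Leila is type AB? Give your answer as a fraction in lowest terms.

Leila's father's ABO genotype from I^A I^B × I^A i: 1/4 I^A I^A, 1/4 I^A I^B, 1/4 I^A i, 1/4 I^B i.
Crossing each possibility with the mother I^A i and summing P(type AB): 1/4·0 + 1/4·1/4 + 1/4·0 + 1/4·1/4 = 1/8.

1/8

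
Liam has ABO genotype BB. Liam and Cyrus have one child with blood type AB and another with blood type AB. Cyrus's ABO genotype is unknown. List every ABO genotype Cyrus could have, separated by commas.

For each candidate genotype of Cyrus, check whether crossing it with BB can produce every observed child phenotype.
  AA → possible child types {AB} ✓
  AB → possible child types {B, AB} ✓
  AO → possible child types {B, AB} ✓
  BB → possible child types {B} ✗
  BO → possible child types {B} ✗
  OO → possible child types {B} ✗

AA, AB, AO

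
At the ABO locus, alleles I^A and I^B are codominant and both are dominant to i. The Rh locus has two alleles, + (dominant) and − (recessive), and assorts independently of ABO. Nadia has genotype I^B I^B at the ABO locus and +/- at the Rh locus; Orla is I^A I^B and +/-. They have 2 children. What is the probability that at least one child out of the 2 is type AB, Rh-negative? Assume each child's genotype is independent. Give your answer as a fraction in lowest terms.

15/64

ABO cross I^B I^B × I^A I^B → 1/2 B, 1/2 AB.
Rh cross +/- × +/- → 3/4 Rh+, 1/4 Rh-; so P(type AB, Rh-negative) = 1/2 × 1/4 = 1/8 per child.
P(none) = (7/8)^2 = 49/64; P(at least one) = 1 − 49/64 = 15/64.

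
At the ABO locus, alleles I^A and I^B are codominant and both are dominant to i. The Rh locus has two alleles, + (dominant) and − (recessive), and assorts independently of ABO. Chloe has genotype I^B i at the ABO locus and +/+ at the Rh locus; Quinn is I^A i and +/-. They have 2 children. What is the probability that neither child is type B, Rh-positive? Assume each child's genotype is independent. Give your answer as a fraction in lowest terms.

ABO cross I^B i × I^A i → 1/4 O, 1/4 A, 1/4 B, 1/4 AB.
Rh cross +/+ × +/- → 1 Rh+; so P(type B, Rh-positive) = 1/4 × 1 = 1/4 per child.
P(not type B, Rh-positive) = 3/4 for one child; (3/4)^2 = 9/16.

9/16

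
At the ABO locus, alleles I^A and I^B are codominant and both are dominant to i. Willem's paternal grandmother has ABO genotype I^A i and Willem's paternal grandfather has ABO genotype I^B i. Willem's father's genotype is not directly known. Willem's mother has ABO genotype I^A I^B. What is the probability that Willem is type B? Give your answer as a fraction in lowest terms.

3/8

Willem's father's ABO genotype from I^A i × I^B i: 1/4 I^A I^B, 1/4 I^A i, 1/4 I^B i, 1/4 i i.
Crossing each possibility with the mother I^A I^B and summing P(type B): 1/4·1/4 + 1/4·1/4 + 1/4·1/2 + 1/4·1/2 = 3/8.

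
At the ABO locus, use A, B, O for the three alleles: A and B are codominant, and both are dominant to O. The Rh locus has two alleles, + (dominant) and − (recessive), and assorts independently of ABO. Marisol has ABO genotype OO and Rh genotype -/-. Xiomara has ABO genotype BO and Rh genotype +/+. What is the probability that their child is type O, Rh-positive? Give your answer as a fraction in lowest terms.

ABO cross OO × BO → offspring phenotypes: 1/2 O, 1/2 B.
Rh cross -/- × +/+ → 1 Rh+.
Independent loci: P(type O, Rh-positive) = 1/2 × 1 = 1/2.

1/2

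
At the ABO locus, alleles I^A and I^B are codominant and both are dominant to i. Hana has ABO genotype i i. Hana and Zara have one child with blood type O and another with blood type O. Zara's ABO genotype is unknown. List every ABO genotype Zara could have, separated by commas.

For each candidate genotype of Zara, check whether crossing it with i i can produce every observed child phenotype.
  I^A I^A → possible child types {A} ✗
  I^A I^B → possible child types {A, B} ✗
  I^A i → possible child types {O, A} ✓
  I^B I^B → possible child types {B} ✗
  I^B i → possible child types {O, B} ✓
  i i → possible child types {O} ✓

I^A i, I^B i, i i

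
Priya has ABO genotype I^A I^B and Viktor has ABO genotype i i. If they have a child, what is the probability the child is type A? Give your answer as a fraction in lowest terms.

1/2

ABO cross I^A I^B × i i → offspring phenotypes: 1/2 A, 1/2 B.
So P(type A) = 1/2.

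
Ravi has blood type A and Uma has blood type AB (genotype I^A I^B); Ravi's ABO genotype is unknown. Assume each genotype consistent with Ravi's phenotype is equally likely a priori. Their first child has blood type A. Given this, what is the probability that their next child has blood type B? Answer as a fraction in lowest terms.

Possible genotypes: Ravi ∈ {I^A I^A, I^A i}; Uma ∈ {I^A I^B}.
Weight each parental genotype pair by prior × P(type-A child):
  I^A I^A × I^A I^B: posterior weight 1/2; P(next child type B) = 0.
  I^A i × I^A I^B: posterior weight 1/2; P(next child type B) = 1/4.
Weighted sum = 1/8.

1/8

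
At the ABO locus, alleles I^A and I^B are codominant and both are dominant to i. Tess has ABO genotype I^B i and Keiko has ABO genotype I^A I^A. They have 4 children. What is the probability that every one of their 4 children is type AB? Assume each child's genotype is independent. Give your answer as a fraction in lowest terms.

ABO cross I^B i × I^A I^A → 1/2 A, 1/2 AB.
So P(type AB) = 1/2 per child.
All 4 independent: (1/2)^4 = 1/16.

1/16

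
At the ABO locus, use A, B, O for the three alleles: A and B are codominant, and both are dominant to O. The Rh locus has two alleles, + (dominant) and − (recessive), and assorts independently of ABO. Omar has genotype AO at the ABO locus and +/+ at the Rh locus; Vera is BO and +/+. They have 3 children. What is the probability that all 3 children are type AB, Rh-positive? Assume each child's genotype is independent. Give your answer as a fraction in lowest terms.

ABO cross AO × BO → 1/4 O, 1/4 A, 1/4 B, 1/4 AB.
Rh cross +/+ × +/+ → 1 Rh+; so P(type AB, Rh-positive) = 1/4 × 1 = 1/4 per child.
All 3 independent: (1/4)^3 = 1/64.

1/64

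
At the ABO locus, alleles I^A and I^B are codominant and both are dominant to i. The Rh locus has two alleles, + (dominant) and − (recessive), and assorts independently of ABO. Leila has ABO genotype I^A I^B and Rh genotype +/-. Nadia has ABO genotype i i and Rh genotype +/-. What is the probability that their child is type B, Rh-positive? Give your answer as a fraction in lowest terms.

ABO cross I^A I^B × i i → offspring phenotypes: 1/2 A, 1/2 B.
Rh cross +/- × +/- → 3/4 Rh+, 1/4 Rh-.
Independent loci: P(type B, Rh-positive) = 1/2 × 3/4 = 3/8.

3/8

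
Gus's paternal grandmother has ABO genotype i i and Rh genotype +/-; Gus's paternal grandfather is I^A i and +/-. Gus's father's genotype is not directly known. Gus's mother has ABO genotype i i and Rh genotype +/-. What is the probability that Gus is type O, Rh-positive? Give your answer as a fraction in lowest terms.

9/16

Gus's father's ABO genotype from i i × I^A i: 1/2 I^A i, 1/2 i i.
Crossing each possibility with the mother i i and summing P(type O): 1/2·1/2 + 1/2·1 = 3/4.
Similarly for Rh via the father's Rh distribution: P(Rh+) = 3/4.
Independent loci: 3/4 × 3/4 = 9/16.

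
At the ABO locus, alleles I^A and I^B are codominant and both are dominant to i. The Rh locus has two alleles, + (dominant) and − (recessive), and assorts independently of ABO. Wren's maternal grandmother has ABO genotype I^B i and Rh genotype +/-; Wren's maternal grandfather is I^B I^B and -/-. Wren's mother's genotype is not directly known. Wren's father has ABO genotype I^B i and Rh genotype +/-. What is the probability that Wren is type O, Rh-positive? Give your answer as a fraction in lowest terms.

Wren's mother's ABO genotype from I^B i × I^B I^B: 1/2 I^B I^B, 1/2 I^B i.
Crossing each possibility with the father I^B i and summing P(type O): 1/2·0 + 1/2·1/4 = 1/8.
Similarly for Rh via the mother's Rh distribution: P(Rh+) = 5/8.
Independent loci: 1/8 × 5/8 = 5/64.

5/64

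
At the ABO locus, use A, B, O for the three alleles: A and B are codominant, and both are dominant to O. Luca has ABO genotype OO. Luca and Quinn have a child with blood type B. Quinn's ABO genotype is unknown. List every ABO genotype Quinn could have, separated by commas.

AB, BB, BO

For each candidate genotype of Quinn, check whether crossing it with OO can produce every observed child phenotype.
  AA → possible child types {A} ✗
  AB → possible child types {A, B} ✓
  AO → possible child types {O, A} ✗
  BB → possible child types {B} ✓
  BO → possible child types {O, B} ✓
  OO → possible child types {O} ✗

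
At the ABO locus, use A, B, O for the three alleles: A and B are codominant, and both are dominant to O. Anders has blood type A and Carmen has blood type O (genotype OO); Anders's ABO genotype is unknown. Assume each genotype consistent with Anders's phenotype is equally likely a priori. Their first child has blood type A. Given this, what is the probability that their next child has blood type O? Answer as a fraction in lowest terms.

1/6

Possible genotypes: Anders ∈ {AA, AO}; Carmen ∈ {OO}.
Weight each parental genotype pair by prior × P(type-A child):
  AA × OO: posterior weight 2/3; P(next child type O) = 0.
  AO × OO: posterior weight 1/3; P(next child type O) = 1/2.
Weighted sum = 1/6.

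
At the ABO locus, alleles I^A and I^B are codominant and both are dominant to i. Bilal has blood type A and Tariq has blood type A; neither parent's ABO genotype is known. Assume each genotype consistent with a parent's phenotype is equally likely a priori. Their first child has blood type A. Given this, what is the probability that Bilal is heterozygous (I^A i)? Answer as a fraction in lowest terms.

Possible genotypes: Bilal ∈ {I^A I^A, I^A i}; Tariq ∈ {I^A I^A, I^A i}.
Weight each parental genotype pair by prior × P(type-A child):
  I^A I^A × I^A I^A: posterior weight 4/15.
  I^A I^A × I^A i: posterior weight 4/15.
  I^A i × I^A I^A: posterior weight 4/15.
  I^A i × I^A i: posterior weight 1/5.
Sum the posterior weight over pairs where Bilal is I^A i: 7/15.

7/15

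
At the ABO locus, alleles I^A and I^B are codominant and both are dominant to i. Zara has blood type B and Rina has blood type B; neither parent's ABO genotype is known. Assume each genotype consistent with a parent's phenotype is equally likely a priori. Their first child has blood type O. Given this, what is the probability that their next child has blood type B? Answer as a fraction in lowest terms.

3/4

Possible genotypes: Zara ∈ {I^B I^B, I^B i}; Rina ∈ {I^B I^B, I^B i}.
Weight each parental genotype pair by prior × P(type-O child):
  I^B i × I^B i: posterior weight 1; P(next child type B) = 3/4.
Weighted sum = 3/4.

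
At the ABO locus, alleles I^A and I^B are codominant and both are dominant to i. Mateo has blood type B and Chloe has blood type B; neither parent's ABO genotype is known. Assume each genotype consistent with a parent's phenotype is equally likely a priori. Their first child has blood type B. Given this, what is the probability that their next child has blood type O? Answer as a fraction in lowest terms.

1/20

Possible genotypes: Mateo ∈ {I^B I^B, I^B i}; Chloe ∈ {I^B I^B, I^B i}.
Weight each parental genotype pair by prior × P(type-B child):
  I^B I^B × I^B I^B: posterior weight 4/15; P(next child type O) = 0.
  I^B I^B × I^B i: posterior weight 4/15; P(next child type O) = 0.
  I^B i × I^B I^B: posterior weight 4/15; P(next child type O) = 0.
  I^B i × I^B i: posterior weight 1/5; P(next child type O) = 1/4.
Weighted sum = 1/20.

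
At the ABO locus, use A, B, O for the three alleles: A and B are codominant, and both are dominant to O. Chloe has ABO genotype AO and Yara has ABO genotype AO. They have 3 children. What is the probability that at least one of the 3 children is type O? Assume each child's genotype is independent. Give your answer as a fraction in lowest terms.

37/64

ABO cross AO × AO → 1/4 O, 3/4 A.
So P(type O) = 1/4 per child.
P(none) = (3/4)^3 = 27/64; P(at least one) = 1 − 27/64 = 37/64.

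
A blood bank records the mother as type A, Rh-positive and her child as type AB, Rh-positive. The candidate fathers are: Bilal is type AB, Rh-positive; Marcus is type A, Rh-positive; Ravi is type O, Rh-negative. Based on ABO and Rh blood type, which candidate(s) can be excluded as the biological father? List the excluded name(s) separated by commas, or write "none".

Marcus, Ravi

A candidate is excluded only if no genotype consistent with his phenotype could produce a type AB, Rh-positive child with a type A, Rh-positive mother.
Marcus (type A, Rh+): no genotype consistent with that phenotype can produce a type-AB Rh+ child with a type-A mother.
Ravi (type O, Rh-): no genotype consistent with that phenotype can produce a type-AB Rh+ child with a type-A mother.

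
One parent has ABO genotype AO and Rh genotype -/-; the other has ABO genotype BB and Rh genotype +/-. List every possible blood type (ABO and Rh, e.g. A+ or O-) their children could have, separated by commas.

Gametes from AO × BB give offspring ABO genotypes AB, BO, i.e. phenotypes B, AB.
Rh cross -/- × +/- → phenotypes Rh+, Rh-.
Combining independently: B+, B-, AB+, AB-.

B+, B-, AB+, AB-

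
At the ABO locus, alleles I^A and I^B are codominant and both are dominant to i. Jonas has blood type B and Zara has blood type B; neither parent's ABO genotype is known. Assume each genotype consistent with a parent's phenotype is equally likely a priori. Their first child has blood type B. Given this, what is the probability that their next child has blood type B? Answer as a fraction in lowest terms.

Possible genotypes: Jonas ∈ {I^B I^B, I^B i}; Zara ∈ {I^B I^B, I^B i}.
Weight each parental genotype pair by prior × P(type-B child):
  I^B I^B × I^B I^B: posterior weight 4/15; P(next child type B) = 1.
  I^B I^B × I^B i: posterior weight 4/15; P(next child type B) = 1.
  I^B i × I^B I^B: posterior weight 4/15; P(next child type B) = 1.
  I^B i × I^B i: posterior weight 1/5; P(next child type B) = 3/4.
Weighted sum = 19/20.

19/20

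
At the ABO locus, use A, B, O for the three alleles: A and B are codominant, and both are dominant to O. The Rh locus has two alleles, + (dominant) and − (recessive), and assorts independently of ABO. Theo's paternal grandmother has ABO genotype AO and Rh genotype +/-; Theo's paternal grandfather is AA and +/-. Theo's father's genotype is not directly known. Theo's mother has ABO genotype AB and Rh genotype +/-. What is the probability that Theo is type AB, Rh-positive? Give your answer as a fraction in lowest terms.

Theo's father's ABO genotype from AO × AA: 1/2 AA, 1/2 AO.
Crossing each possibility with the mother AB and summing P(type AB): 1/2·1/2 + 1/2·1/4 = 3/8.
Similarly for Rh via the father's Rh distribution: P(Rh+) = 3/4.
Independent loci: 3/8 × 3/4 = 9/32.

9/32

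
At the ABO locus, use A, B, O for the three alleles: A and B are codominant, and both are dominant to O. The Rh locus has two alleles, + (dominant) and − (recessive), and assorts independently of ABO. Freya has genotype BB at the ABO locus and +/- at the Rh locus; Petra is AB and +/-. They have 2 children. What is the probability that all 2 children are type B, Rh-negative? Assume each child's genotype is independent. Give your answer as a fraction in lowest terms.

1/64

ABO cross BB × AB → 1/2 B, 1/2 AB.
Rh cross +/- × +/- → 3/4 Rh+, 1/4 Rh-; so P(type B, Rh-negative) = 1/2 × 1/4 = 1/8 per child.
All 2 independent: (1/8)^2 = 1/64.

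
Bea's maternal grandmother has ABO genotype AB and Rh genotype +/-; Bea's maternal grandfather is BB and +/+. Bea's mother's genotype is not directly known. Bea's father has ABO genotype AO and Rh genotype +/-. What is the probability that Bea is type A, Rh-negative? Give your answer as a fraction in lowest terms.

1/32

Bea's mother's ABO genotype from AB × BB: 1/2 AB, 1/2 BB.
Crossing each possibility with the father AO and summing P(type A): 1/2·1/2 + 1/2·0 = 1/4.
Similarly for Rh via the mother's Rh distribution: P(Rh-) = 1/8.
Independent loci: 1/4 × 1/8 = 1/32.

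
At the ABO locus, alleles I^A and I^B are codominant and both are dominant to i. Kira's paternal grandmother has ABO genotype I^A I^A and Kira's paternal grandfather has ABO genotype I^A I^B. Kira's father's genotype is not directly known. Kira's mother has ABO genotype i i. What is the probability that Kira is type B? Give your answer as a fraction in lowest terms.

Kira's father's ABO genotype from I^A I^A × I^A I^B: 1/2 I^A I^A, 1/2 I^A I^B.
Crossing each possibility with the mother i i and summing P(type B): 1/2·0 + 1/2·1/2 = 1/4.

1/4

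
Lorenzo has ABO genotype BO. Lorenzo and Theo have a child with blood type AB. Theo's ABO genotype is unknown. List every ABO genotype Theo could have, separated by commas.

AA, AB, AO

For each candidate genotype of Theo, check whether crossing it with BO can produce every observed child phenotype.
  AA → possible child types {A, AB} ✓
  AB → possible child types {A, B, AB} ✓
  AO → possible child types {O, A, B, AB} ✓
  BB → possible child types {B} ✗
  BO → possible child types {O, B} ✗
  OO → possible child types {O, B} ✗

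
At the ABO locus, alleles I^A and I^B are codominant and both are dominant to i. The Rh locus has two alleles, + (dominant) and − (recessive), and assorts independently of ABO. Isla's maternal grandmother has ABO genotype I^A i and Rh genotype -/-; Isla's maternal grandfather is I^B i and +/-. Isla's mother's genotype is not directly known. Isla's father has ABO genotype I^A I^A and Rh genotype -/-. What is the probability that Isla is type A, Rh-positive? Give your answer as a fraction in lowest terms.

Isla's mother's ABO genotype from I^A i × I^B i: 1/4 I^A I^B, 1/4 I^A i, 1/4 I^B i, 1/4 i i.
Crossing each possibility with the father I^A I^A and summing P(type A): 1/4·1/2 + 1/4·1 + 1/4·1/2 + 1/4·1 = 3/4.
Similarly for Rh via the mother's Rh distribution: P(Rh+) = 1/4.
Independent loci: 3/4 × 1/4 = 3/16.

3/16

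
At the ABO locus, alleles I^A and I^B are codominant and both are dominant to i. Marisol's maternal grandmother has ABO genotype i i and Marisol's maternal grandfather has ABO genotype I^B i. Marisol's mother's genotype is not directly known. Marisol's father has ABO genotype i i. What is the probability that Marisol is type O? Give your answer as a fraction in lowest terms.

Marisol's mother's ABO genotype from i i × I^B i: 1/2 I^B i, 1/2 i i.
Crossing each possibility with the father i i and summing P(type O): 1/2·1/2 + 1/2·1 = 3/4.

3/4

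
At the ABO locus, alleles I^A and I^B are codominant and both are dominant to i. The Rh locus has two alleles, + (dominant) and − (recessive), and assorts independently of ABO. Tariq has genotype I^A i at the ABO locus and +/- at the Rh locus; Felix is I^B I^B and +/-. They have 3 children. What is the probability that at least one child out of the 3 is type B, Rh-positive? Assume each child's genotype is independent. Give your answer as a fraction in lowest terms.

ABO cross I^A i × I^B I^B → 1/2 B, 1/2 AB.
Rh cross +/- × +/- → 3/4 Rh+, 1/4 Rh-; so P(type B, Rh-positive) = 1/2 × 3/4 = 3/8 per child.
P(none) = (5/8)^3 = 125/512; P(at least one) = 1 − 125/512 = 387/512.

387/512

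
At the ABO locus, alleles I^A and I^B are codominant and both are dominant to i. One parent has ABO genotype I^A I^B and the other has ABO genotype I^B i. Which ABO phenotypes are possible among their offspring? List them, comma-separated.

Gametes from I^A I^B × I^B i give offspring ABO genotypes I^A I^B, I^A i, I^B I^B, I^B i, i.e. phenotypes A, B, AB.

A, B, AB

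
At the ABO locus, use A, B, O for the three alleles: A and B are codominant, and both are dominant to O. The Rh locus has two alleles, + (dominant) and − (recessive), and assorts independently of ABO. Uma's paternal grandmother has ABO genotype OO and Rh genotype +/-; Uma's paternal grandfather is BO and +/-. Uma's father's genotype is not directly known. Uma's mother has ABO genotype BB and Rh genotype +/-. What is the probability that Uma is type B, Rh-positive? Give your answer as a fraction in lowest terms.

Uma's father's ABO genotype from OO × BO: 1/2 BO, 1/2 OO.
Crossing each possibility with the mother BB and summing P(type B): 1/2·1 + 1/2·1 = 1.
Similarly for Rh via the father's Rh distribution: P(Rh+) = 3/4.
Independent loci: 1 × 3/4 = 3/4.

3/4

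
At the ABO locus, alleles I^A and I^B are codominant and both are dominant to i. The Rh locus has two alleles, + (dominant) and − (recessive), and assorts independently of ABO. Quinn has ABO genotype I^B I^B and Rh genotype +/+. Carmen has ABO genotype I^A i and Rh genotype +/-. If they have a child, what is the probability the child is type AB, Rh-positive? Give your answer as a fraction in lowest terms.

1/2

ABO cross I^B I^B × I^A i → offspring phenotypes: 1/2 B, 1/2 AB.
Rh cross +/+ × +/- → 1 Rh+.
Independent loci: P(type AB, Rh-positive) = 1/2 × 1 = 1/2.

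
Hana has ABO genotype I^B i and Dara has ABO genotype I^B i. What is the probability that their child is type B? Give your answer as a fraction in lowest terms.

ABO cross I^B i × I^B i → offspring phenotypes: 1/4 O, 3/4 B.
So P(type B) = 3/4.

3/4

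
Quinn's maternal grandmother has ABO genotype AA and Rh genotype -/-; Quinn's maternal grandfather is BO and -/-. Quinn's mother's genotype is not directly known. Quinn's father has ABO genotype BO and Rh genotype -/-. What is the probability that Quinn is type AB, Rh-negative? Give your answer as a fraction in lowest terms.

Quinn's mother's ABO genotype from AA × BO: 1/2 AB, 1/2 AO.
Crossing each possibility with the father BO and summing P(type AB): 1/2·1/4 + 1/2·1/4 = 1/4.
Similarly for Rh via the mother's Rh distribution: P(Rh-) = 1.
Independent loci: 1/4 × 1 = 1/4.

1/4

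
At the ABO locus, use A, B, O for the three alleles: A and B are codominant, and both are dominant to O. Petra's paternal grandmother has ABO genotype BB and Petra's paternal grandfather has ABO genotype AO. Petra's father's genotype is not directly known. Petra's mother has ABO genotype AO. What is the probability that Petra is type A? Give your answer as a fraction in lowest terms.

3/8

Petra's father's ABO genotype from BB × AO: 1/2 AB, 1/2 BO.
Crossing each possibility with the mother AO and summing P(type A): 1/2·1/2 + 1/2·1/4 = 3/8.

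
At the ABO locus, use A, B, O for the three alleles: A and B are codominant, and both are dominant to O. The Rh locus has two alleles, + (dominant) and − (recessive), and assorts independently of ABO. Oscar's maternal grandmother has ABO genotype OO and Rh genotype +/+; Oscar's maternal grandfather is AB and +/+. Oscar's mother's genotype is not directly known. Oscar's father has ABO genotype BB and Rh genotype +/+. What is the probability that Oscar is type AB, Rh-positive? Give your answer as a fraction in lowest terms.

1/4

Oscar's mother's ABO genotype from OO × AB: 1/2 AO, 1/2 BO.
Crossing each possibility with the father BB and summing P(type AB): 1/2·1/2 + 1/2·0 = 1/4.
Similarly for Rh via the mother's Rh distribution: P(Rh+) = 1.
Independent loci: 1/4 × 1 = 1/4.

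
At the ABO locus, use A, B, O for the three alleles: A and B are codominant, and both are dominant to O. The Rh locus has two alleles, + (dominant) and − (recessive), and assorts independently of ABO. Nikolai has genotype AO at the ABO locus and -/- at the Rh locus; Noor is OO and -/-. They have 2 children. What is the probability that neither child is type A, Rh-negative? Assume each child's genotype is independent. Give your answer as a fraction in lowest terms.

ABO cross AO × OO → 1/2 O, 1/2 A.
Rh cross -/- × -/- → 1 Rh-; so P(type A, Rh-negative) = 1/2 × 1 = 1/2 per child.
P(not type A, Rh-negative) = 1/2 for one child; (1/2)^2 = 1/4.

1/4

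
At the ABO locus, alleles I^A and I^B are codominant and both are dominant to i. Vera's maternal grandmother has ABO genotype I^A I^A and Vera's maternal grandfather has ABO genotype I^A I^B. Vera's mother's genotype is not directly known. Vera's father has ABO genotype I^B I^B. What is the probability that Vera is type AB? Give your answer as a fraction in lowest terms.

Vera's mother's ABO genotype from I^A I^A × I^A I^B: 1/2 I^A I^A, 1/2 I^A I^B.
Crossing each possibility with the father I^B I^B and summing P(type AB): 1/2·1 + 1/2·1/2 = 3/4.

3/4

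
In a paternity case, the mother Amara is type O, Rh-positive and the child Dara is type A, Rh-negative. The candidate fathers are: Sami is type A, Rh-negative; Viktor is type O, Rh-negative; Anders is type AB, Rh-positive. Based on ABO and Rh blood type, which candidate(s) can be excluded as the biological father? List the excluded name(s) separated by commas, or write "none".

A candidate is excluded only if no genotype consistent with his phenotype could produce a type A, Rh-negative child with a type O, Rh-positive mother.
Viktor (type O, Rh-): no genotype consistent with that phenotype can produce a type-A Rh- child with a type-O mother.

Viktor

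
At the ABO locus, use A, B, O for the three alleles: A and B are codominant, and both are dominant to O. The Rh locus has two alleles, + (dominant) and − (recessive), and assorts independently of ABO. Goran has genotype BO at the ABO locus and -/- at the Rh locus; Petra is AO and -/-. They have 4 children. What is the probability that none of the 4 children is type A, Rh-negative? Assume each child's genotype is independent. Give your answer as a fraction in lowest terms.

ABO cross BO × AO → 1/4 O, 1/4 A, 1/4 B, 1/4 AB.
Rh cross -/- × -/- → 1 Rh-; so P(type A, Rh-negative) = 1/4 × 1 = 1/4 per child.
P(not type A, Rh-negative) = 3/4 for one child; (3/4)^4 = 81/256.

81/256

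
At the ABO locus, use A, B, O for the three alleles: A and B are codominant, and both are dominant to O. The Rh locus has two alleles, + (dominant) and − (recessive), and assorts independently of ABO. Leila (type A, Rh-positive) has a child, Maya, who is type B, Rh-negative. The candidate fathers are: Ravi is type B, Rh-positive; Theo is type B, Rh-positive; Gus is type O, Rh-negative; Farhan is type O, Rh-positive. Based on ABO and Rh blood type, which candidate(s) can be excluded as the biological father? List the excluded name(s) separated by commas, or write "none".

Gus, Farhan

A candidate is excluded only if no genotype consistent with his phenotype could produce a type B, Rh-negative child with a type A, Rh-positive mother.
Gus (type O, Rh-): no genotype consistent with that phenotype can produce a type-B Rh- child with a type-A mother.
Farhan (type O, Rh+): no genotype consistent with that phenotype can produce a type-B Rh- child with a type-A mother.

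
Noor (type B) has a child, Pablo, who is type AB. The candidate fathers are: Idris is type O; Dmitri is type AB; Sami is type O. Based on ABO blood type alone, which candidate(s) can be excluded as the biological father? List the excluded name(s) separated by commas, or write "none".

Idris, Sami

A candidate is excluded only if no genotype consistent with his phenotype could produce a type AB child with a type B mother.
Idris (type O): no genotype consistent with that phenotype can produce a type-AB child with a type-B mother.
Sami (type O): no genotype consistent with that phenotype can produce a type-AB child with a type-B mother.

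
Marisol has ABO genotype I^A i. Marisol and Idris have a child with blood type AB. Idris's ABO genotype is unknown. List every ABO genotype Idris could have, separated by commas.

For each candidate genotype of Idris, check whether crossing it with I^A i can produce every observed child phenotype.
  I^A I^A → possible child types {A} ✗
  I^A I^B → possible child types {A, B, AB} ✓
  I^A i → possible child types {O, A} ✗
  I^B I^B → possible child types {B, AB} ✓
  I^B i → possible child types {O, A, B, AB} ✓
  i i → possible child types {O, A} ✗

I^A I^B, I^B I^B, I^B i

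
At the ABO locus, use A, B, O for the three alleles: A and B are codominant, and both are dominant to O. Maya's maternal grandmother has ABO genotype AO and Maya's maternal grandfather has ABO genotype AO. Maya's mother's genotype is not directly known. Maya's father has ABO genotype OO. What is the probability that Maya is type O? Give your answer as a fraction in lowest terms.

Maya's mother's ABO genotype from AO × AO: 1/4 AA, 1/2 AO, 1/4 OO.
Crossing each possibility with the father OO and summing P(type O): 1/4·0 + 1/2·1/2 + 1/4·1 = 1/2.

1/2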